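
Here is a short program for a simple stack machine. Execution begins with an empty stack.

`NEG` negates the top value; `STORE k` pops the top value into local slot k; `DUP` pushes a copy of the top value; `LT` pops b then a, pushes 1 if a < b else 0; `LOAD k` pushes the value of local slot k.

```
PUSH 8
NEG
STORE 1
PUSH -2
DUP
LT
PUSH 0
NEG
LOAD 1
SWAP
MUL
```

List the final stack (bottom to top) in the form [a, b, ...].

[0, 0]

PUSH 8  -> [8]
NEG     -> [-8]
STORE 1 -> []
PUSH -2 -> [-2]
DUP     -> [-2, -2]
LT      -> [0]
PUSH 0  -> [0, 0]
NEG     -> [0, 0]
LOAD 1  -> [0, 0, -8]
SWAP    -> [0, -8, 0]
MUL     -> [0, 0]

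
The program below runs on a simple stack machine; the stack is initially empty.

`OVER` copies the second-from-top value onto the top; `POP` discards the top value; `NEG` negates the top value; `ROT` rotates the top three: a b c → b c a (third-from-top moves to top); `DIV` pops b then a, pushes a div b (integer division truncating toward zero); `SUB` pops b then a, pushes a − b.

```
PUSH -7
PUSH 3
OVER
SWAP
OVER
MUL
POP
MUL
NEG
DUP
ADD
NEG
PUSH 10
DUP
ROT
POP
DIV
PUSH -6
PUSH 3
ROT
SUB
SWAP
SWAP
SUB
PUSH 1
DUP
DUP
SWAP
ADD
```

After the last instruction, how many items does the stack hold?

3

PUSH -7 -> -7
PUSH 3  -> -7 3
OVER    -> -7 3 -7
SWAP    -> -7 -7 3
OVER    -> -7 -7 3 -7
MUL     -> -7 -7 -21
POP     -> -7 -7
MUL     -> 49
NEG     -> -49
DUP     -> -49 -49
ADD     -> -98
NEG     -> 98
PUSH 10 -> 98 10
DUP     -> 98 10 10
ROT     -> 10 10 98
POP     -> 10 10
DIV     -> 1
PUSH -6 -> 1 -6
PUSH 3  -> 1 -6 3
ROT     -> -6 3 1
SUB     -> -6 2
SWAP    -> 2 -6
SWAP    -> -6 2
SUB     -> -8
PUSH 1  -> -8 1
DUP     -> -8 1 1
DUP     -> -8 1 1 1
SWAP    -> -8 1 1 1
ADD     -> -8 1 2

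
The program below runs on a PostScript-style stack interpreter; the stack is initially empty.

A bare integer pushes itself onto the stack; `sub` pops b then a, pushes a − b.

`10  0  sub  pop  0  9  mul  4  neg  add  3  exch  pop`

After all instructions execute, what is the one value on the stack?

3

10   → [10]
0    → [10, 0]
sub  → [10]
pop  → []
0    → [0]
9    → [0, 9]
mul  → [0]
4    → [0, 4]
neg  → [0, -4]
add  → [-4]
3    → [-4, 3]
exch → [3, -4]
pop  → [3]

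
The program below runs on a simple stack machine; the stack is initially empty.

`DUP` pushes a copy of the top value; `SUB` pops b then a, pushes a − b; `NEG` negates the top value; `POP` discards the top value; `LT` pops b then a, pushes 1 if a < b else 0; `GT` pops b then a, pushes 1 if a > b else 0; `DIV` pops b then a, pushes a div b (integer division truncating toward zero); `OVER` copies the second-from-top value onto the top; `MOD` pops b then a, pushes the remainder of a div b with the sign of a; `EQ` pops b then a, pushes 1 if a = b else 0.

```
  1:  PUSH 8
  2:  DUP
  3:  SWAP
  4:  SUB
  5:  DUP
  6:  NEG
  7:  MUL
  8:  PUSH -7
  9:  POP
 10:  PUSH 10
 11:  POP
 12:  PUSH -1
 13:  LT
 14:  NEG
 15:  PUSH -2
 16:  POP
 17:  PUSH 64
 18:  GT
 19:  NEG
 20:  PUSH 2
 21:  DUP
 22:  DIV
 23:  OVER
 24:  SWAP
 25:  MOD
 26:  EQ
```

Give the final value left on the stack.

PUSH 8   8
DUP      8 8
SWAP     8 8
SUB      0
DUP      0 0
NEG      0 0
MUL      0
PUSH -7  0 -7
POP      0
PUSH 10  0 10
POP      0
PUSH -1  0 -1
LT       0
NEG      0
PUSH -2  0 -2
POP      0
PUSH 64  0 64
GT       0
NEG      0
PUSH 2   0 2
DUP      0 2 2
DIV      0 1
OVER     0 1 0
SWAP     0 0 1
MOD      0 0
EQ       1

1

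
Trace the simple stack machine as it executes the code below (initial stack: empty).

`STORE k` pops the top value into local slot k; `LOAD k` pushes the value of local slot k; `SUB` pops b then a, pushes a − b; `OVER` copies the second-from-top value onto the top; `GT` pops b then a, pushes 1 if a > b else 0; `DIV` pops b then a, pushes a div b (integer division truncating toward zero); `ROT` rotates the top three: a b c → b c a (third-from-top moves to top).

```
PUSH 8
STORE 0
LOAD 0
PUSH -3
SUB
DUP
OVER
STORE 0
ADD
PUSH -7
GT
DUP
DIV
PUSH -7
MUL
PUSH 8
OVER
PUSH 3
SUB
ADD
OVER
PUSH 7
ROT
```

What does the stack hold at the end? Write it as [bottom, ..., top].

[-7, -7, 7, -2]

PUSH 8   8
STORE 0  (empty)
LOAD 0   8
PUSH -3  8 -3
SUB      11
DUP      11 11
OVER     11 11 11
STORE 0  11 11
ADD      22
PUSH -7  22 -7
GT       1
DUP      1 1
DIV      1
PUSH -7  1 -7
MUL      -7
PUSH 8   -7 8
OVER     -7 8 -7
PUSH 3   -7 8 -7 3
SUB      -7 8 -10
ADD      -7 -2
OVER     -7 -2 -7
PUSH 7   -7 -2 -7 7
ROT      -7 -7 7 -2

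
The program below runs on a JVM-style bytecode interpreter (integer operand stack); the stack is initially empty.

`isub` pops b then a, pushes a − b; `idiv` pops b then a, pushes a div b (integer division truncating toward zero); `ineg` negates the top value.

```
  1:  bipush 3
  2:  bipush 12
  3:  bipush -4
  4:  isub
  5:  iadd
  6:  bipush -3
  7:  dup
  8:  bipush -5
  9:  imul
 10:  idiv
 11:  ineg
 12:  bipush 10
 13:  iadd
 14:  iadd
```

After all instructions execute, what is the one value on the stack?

29

bipush 3  → 3
bipush 12 → 3 12
bipush -4 → 3 12 -4
isub      → 3 16
iadd      → 19
bipush -3 → 19 -3
dup       → 19 -3 -3
bipush -5 → 19 -3 -3 -5
imul      → 19 -3 15
idiv      → 19 0
ineg      → 19 0
bipush 10 → 19 0 10
iadd      → 19 10
iadd      → 29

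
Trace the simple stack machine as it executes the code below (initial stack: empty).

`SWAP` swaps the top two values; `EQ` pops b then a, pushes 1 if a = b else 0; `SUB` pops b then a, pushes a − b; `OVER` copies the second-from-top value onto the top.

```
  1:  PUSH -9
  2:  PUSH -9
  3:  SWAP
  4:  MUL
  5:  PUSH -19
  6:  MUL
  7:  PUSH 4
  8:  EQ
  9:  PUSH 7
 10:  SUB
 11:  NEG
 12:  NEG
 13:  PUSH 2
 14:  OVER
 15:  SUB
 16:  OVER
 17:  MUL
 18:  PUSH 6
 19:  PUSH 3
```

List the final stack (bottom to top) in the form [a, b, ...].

[-7, -63, 6, 3]

PUSH -9   [-9]
PUSH -9   [-9, -9]
SWAP      [-9, -9]
MUL       [81]
PUSH -19  [81, -19]
MUL       [-1539]
PUSH 4    [-1539, 4]
EQ        [0]
PUSH 7    [0, 7]
SUB       [-7]
NEG       [7]
NEG       [-7]
PUSH 2    [-7, 2]
OVER      [-7, 2, -7]
SUB       [-7, 9]
OVER      [-7, 9, -7]
MUL       [-7, -63]
PUSH 6    [-7, -63, 6]
PUSH 3    [-7, -63, 6, 3]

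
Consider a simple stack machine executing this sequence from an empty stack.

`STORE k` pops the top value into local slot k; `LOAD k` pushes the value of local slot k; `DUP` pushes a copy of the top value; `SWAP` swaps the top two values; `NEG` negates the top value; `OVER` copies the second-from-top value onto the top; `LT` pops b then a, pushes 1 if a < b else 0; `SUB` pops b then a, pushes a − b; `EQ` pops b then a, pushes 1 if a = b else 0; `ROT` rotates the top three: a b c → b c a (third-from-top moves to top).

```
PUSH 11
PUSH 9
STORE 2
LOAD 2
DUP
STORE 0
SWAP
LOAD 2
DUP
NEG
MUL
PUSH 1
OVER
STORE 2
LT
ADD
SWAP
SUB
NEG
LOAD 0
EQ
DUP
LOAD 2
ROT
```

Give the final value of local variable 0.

PUSH 11 → [11]
PUSH 9  → [11, 9]
STORE 2 → [11]
LOAD 2  → [11, 9]
DUP     → [11, 9, 9]
STORE 0 → [11, 9]
SWAP    → [9, 11]
LOAD 2  → [9, 11, 9]
DUP     → [9, 11, 9, 9]
NEG     → [9, 11, 9, -9]
MUL     → [9, 11, -81]
PUSH 1  → [9, 11, -81, 1]
OVER    → [9, 11, -81, 1, -81]
STORE 2 → [9, 11, -81, 1]
LT      → [9, 11, 1]
ADD     → [9, 12]
SWAP    → [12, 9]
SUB     → [3]
NEG     → [-3]
LOAD 0  → [-3, 9]
EQ      → [0]
DUP     → [0, 0]
LOAD 2  → [0, 0, -81]
ROT     → [0, -81, 0]

9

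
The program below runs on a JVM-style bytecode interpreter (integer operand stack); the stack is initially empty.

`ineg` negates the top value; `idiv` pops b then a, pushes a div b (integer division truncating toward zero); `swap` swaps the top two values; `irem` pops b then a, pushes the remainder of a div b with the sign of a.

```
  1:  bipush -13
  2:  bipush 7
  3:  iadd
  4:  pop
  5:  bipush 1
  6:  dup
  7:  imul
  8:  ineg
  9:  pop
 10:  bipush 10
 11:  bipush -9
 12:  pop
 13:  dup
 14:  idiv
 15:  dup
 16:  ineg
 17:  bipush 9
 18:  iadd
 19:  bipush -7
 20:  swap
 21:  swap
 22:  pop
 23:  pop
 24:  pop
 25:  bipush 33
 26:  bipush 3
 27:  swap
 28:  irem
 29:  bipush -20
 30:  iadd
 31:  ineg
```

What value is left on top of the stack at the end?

17

bipush -13 → [-13]
bipush 7   → [-13, 7]
iadd       → [-6]
pop        → []
bipush 1   → [1]
dup        → [1, 1]
imul       → [1]
ineg       → [-1]
pop        → []
bipush 10  → [10]
bipush -9  → [10, -9]
pop        → [10]
dup        → [10, 10]
idiv       → [1]
dup        → [1, 1]
ineg       → [1, -1]
bipush 9   → [1, -1, 9]
iadd       → [1, 8]
bipush -7  → [1, 8, -7]
swap       → [1, -7, 8]
swap       → [1, 8, -7]
pop        → [1, 8]
pop        → [1]
pop        → []
bipush 33  → [33]
bipush 3   → [33, 3]
swap       → [3, 33]
irem       → [3]
bipush -20 → [3, -20]
iadd       → [-17]
ineg       → [17]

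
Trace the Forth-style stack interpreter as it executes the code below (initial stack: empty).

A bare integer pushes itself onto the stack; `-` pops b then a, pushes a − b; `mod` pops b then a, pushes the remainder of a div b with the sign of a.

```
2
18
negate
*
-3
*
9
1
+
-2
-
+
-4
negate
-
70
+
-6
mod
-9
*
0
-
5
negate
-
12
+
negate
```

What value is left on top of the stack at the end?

-17

2      : 2
18     : 2 18
negate : 2 -18
*      : -36
-3     : -36 -3
*      : 108
9      : 108 9
1      : 108 9 1
+      : 108 10
-2     : 108 10 -2
-      : 108 12
+      : 120
-4     : 120 -4
negate : 120 4
-      : 116
70     : 116 70
+      : 186
-6     : 186 -6
mod    : 0
-9     : 0 -9
*      : 0
0      : 0 0
-      : 0
5      : 0 5
negate : 0 -5
-      : 5
12     : 5 12
+      : 17
negate : -17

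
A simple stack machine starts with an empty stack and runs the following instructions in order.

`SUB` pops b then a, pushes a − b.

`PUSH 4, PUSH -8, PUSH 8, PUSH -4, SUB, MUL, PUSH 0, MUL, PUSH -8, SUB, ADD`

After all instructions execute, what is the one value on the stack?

12

PUSH 4  → 4
PUSH -8 → 4 -8
PUSH 8  → 4 -8 8
PUSH -4 → 4 -8 8 -4
SUB     → 4 -8 12
MUL     → 4 -96
PUSH 0  → 4 -96 0
MUL     → 4 0
PUSH -8 → 4 0 -8
SUB     → 4 8
ADD     → 12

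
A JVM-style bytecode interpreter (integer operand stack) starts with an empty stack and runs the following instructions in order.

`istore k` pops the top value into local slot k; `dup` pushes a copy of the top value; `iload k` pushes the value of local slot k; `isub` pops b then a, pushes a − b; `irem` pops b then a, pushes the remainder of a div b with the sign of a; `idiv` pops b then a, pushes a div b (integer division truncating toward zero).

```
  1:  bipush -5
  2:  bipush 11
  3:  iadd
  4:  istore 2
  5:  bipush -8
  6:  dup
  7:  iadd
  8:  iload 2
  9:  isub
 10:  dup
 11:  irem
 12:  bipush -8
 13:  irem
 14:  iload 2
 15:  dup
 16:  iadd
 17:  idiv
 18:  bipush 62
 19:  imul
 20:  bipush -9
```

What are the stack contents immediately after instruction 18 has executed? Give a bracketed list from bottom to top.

[0, 62]

bipush -5 -> [-5]
bipush 11 -> [-5, 11]
iadd      -> [6]
istore 2  -> []
bipush -8 -> [-8]
dup       -> [-8, -8]
iadd      -> [-16]
iload 2   -> [-16, 6]
isub      -> [-22]
dup       -> [-22, -22]
irem      -> [0]
bipush -8 -> [0, -8]
irem      -> [0]
iload 2   -> [0, 6]
dup       -> [0, 6, 6]
iadd      -> [0, 12]
idiv      -> [0]
bipush 62 -> [0, 62]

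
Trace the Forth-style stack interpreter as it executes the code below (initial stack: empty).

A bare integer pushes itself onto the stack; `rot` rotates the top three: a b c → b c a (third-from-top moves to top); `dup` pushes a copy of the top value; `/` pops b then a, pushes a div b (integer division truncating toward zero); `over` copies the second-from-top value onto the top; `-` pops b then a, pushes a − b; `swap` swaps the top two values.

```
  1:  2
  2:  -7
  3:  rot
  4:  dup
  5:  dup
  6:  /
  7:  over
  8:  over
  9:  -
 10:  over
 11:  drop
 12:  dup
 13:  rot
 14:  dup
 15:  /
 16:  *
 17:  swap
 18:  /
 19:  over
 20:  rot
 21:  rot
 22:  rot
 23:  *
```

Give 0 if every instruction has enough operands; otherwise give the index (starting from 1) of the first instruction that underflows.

3

2   2
-7  2 -7
rot  — needs 3 operands, stack has 2 → underflow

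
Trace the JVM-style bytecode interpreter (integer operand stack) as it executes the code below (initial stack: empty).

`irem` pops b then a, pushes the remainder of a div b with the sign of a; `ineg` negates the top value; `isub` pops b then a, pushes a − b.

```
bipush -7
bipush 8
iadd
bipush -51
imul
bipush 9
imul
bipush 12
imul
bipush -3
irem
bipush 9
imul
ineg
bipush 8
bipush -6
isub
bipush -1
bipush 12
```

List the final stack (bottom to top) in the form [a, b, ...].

[0, 14, -1, 12]

bipush -7  : [-7]
bipush 8   : [-7, 8]
iadd       : [1]
bipush -51 : [1, -51]
imul       : [-51]
bipush 9   : [-51, 9]
imul       : [-459]
bipush 12  : [-459, 12]
imul       : [-5508]
bipush -3  : [-5508, -3]
irem       : [0]
bipush 9   : [0, 9]
imul       : [0]
ineg       : [0]
bipush 8   : [0, 8]
bipush -6  : [0, 8, -6]
isub       : [0, 14]
bipush -1  : [0, 14, -1]
bipush 12  : [0, 14, -1, 12]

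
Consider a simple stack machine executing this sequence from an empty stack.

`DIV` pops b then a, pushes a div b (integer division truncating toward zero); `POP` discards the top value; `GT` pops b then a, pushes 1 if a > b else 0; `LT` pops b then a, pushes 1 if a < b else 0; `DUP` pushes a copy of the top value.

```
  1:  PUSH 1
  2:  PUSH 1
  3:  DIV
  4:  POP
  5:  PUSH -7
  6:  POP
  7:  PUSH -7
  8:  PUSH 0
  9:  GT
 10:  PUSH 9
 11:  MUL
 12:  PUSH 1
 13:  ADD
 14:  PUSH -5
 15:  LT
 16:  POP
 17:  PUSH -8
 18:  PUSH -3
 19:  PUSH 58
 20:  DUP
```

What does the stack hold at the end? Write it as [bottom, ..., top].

PUSH 1   1
PUSH 1   1 1
DIV      1
POP      (empty)
PUSH -7  -7
POP      (empty)
PUSH -7  -7
PUSH 0   -7 0
GT       0
PUSH 9   0 9
MUL      0
PUSH 1   0 1
ADD      1
PUSH -5  1 -5
LT       0
POP      (empty)
PUSH -8  -8
PUSH -3  -8 -3
PUSH 58  -8 -3 58
DUP      -8 -3 58 58

[-8, -3, 58, 58]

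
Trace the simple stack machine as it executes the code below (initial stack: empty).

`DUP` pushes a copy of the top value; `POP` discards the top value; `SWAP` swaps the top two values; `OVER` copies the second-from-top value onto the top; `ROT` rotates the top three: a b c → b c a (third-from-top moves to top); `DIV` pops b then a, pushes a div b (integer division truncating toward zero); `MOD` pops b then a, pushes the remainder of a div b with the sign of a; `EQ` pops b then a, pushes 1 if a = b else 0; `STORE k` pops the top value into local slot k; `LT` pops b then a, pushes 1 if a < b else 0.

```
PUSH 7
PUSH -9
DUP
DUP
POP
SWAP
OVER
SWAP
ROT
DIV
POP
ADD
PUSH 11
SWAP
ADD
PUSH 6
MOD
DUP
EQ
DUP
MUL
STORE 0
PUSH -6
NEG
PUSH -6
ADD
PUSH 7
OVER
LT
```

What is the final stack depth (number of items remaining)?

PUSH 7  → 7
PUSH -9 → 7 -9
DUP     → 7 -9 -9
DUP     → 7 -9 -9 -9
POP     → 7 -9 -9
SWAP    → 7 -9 -9
OVER    → 7 -9 -9 -9
SWAP    → 7 -9 -9 -9
ROT     → 7 -9 -9 -9
DIV     → 7 -9 1
POP     → 7 -9
ADD     → -2
PUSH 11 → -2 11
SWAP    → 11 -2
ADD     → 9
PUSH 6  → 9 6
MOD     → 3
DUP     → 3 3
EQ      → 1
DUP     → 1 1
MUL     → 1
STORE 0 → (empty)
PUSH -6 → -6
NEG     → 6
PUSH -6 → 6 -6
ADD     → 0
PUSH 7  → 0 7
OVER    → 0 7 0
LT      → 0 0

2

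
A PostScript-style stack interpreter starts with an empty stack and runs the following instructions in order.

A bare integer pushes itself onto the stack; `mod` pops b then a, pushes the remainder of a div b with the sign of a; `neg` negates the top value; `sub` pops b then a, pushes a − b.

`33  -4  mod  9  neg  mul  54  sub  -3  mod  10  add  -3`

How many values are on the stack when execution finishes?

2

33   33
-4   33 -4
mod  1
9    1 9
neg  1 -9
mul  -9
54   -9 54
sub  -63
-3   -63 -3
mod  0
10   0 10
add  10
-3   10 -3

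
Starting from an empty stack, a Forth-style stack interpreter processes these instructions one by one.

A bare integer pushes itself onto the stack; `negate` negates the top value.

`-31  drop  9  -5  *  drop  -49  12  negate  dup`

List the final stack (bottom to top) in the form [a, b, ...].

[-49, -12, -12]

-31    -> [-31]
drop   -> []
9      -> [9]
-5     -> [9, -5]
*      -> [-45]
drop   -> []
-49    -> [-49]
12     -> [-49, 12]
negate -> [-49, -12]
dup    -> [-49, -12, -12]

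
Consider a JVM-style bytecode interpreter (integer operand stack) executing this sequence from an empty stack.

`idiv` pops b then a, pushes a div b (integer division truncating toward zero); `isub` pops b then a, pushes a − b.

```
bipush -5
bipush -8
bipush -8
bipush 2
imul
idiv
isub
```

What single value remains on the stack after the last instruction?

-5

bipush -5 : [-5]
bipush -8 : [-5, -8]
bipush -8 : [-5, -8, -8]
bipush 2  : [-5, -8, -8, 2]
imul      : [-5, -8, -16]
idiv      : [-5, 0]
isub      : [-5]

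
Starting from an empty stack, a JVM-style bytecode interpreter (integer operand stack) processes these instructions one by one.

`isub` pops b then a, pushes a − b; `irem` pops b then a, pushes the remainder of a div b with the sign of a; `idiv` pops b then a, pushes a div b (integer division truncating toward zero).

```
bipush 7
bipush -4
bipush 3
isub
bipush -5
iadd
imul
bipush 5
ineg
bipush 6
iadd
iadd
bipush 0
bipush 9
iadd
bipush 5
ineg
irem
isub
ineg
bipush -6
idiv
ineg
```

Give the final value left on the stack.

14

bipush 7   [7]
bipush -4  [7, -4]
bipush 3   [7, -4, 3]
isub       [7, -7]
bipush -5  [7, -7, -5]
iadd       [7, -12]
imul       [-84]
bipush 5   [-84, 5]
ineg       [-84, -5]
bipush 6   [-84, -5, 6]
iadd       [-84, 1]
iadd       [-83]
bipush 0   [-83, 0]
bipush 9   [-83, 0, 9]
iadd       [-83, 9]
bipush 5   [-83, 9, 5]
ineg       [-83, 9, -5]
irem       [-83, 4]
isub       [-87]
ineg       [87]
bipush -6  [87, -6]
idiv       [-14]
ineg       [14]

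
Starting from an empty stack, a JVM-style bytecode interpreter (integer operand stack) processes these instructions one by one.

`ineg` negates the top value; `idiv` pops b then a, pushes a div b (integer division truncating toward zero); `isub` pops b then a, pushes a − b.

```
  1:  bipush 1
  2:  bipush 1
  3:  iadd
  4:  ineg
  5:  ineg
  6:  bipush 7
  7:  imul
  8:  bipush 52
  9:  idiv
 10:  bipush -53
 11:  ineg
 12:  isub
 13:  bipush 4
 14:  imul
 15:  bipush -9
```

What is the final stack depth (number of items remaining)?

bipush 1    [1]
bipush 1    [1, 1]
iadd        [2]
ineg        [-2]
ineg        [2]
bipush 7    [2, 7]
imul        [14]
bipush 52   [14, 52]
idiv        [0]
bipush -53  [0, -53]
ineg        [0, 53]
isub        [-53]
bipush 4    [-53, 4]
imul        [-212]
bipush -9   [-212, -9]

2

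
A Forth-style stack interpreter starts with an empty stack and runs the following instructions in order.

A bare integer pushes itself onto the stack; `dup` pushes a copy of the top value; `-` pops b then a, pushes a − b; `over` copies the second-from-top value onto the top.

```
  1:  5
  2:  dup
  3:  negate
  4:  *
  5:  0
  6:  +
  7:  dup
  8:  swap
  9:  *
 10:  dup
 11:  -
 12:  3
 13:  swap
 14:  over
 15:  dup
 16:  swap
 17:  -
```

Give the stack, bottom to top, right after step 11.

5      -> 5
dup    -> 5 5
negate -> 5 -5
*      -> -25
0      -> -25 0
+      -> -25
dup    -> -25 -25
swap   -> -25 -25
*      -> 625
dup    -> 625 625
-      -> 0

[0]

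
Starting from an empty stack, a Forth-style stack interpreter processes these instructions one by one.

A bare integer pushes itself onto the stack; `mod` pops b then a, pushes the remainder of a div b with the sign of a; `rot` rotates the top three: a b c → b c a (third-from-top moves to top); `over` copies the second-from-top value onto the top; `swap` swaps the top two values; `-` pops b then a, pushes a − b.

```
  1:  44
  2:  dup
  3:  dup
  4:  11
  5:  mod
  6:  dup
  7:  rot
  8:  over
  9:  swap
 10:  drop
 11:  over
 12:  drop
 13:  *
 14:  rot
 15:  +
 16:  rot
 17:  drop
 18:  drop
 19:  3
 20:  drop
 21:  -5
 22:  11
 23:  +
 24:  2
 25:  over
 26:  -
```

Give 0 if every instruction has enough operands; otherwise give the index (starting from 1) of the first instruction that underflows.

16

44   : [44]
dup  : [44, 44]
dup  : [44, 44, 44]
11   : [44, 44, 44, 11]
mod  : [44, 44, 0]
dup  : [44, 44, 0, 0]
rot  : [44, 0, 0, 44]
over : [44, 0, 0, 44, 0]
swap : [44, 0, 0, 0, 44]
drop : [44, 0, 0, 0]
over : [44, 0, 0, 0, 0]
drop : [44, 0, 0, 0]
*    : [44, 0, 0]
rot  : [0, 0, 44]
+    : [0, 44]
rot  — needs 3 operands, stack has 2 → underflow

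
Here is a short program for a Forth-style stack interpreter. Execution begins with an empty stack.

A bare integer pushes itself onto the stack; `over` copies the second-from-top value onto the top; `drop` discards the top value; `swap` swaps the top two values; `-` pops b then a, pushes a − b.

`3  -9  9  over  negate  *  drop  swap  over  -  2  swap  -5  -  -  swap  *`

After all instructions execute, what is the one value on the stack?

3      → 3
-9     → 3 -9
9      → 3 -9 9
over   → 3 -9 9 -9
negate → 3 -9 9 9
*      → 3 -9 81
drop   → 3 -9
swap   → -9 3
over   → -9 3 -9
-      → -9 12
2      → -9 12 2
swap   → -9 2 12
-5     → -9 2 12 -5
-      → -9 2 17
-      → -9 -15
swap   → -15 -9
*      → 135

135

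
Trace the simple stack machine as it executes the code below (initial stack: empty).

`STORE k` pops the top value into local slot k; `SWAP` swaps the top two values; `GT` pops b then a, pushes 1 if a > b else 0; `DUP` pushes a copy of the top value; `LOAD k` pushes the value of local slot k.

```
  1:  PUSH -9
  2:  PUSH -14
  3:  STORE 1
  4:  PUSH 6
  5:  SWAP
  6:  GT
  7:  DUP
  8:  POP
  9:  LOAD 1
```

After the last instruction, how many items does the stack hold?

PUSH -9  -> -9
PUSH -14 -> -9 -14
STORE 1  -> -9
PUSH 6   -> -9 6
SWAP     -> 6 -9
GT       -> 1
DUP      -> 1 1
POP      -> 1
LOAD 1   -> 1 -14

2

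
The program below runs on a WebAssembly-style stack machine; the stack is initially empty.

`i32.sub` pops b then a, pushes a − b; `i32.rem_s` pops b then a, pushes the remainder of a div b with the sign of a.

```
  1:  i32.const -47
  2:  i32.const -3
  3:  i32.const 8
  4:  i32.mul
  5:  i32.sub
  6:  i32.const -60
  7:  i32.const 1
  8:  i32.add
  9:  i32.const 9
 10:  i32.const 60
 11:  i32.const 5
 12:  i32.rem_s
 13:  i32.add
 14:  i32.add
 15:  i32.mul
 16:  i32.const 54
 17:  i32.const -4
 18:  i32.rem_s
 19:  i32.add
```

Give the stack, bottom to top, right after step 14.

[-23, -50]

i32.const -47 : [-47]
i32.const -3  : [-47, -3]
i32.const 8   : [-47, -3, 8]
i32.mul       : [-47, -24]
i32.sub       : [-23]
i32.const -60 : [-23, -60]
i32.const 1   : [-23, -60, 1]
i32.add       : [-23, -59]
i32.const 9   : [-23, -59, 9]
i32.const 60  : [-23, -59, 9, 60]
i32.const 5   : [-23, -59, 9, 60, 5]
i32.rem_s     : [-23, -59, 9, 0]
i32.add       : [-23, -59, 9]
i32.add       : [-23, -50]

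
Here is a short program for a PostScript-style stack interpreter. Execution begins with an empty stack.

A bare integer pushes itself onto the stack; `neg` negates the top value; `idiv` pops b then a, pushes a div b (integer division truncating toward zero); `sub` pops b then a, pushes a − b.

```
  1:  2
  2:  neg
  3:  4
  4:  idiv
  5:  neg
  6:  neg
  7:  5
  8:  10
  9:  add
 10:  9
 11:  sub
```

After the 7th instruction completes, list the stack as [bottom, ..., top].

2    → 2
neg  → -2
4    → -2 4
idiv → 0
neg  → 0
neg  → 0
5    → 0 5

[0, 5]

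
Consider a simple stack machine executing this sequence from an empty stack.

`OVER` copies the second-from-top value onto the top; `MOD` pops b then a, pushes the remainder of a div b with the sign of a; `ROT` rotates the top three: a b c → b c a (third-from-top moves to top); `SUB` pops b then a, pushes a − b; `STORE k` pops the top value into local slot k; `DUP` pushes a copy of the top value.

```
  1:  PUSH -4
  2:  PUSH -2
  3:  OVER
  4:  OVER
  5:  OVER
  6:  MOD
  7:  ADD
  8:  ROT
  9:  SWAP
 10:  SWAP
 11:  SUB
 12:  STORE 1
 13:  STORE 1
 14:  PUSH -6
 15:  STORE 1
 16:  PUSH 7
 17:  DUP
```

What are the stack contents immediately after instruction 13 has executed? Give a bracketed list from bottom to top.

[]

PUSH -4 -> [-4]
PUSH -2 -> [-4, -2]
OVER    -> [-4, -2, -4]
OVER    -> [-4, -2, -4, -2]
OVER    -> [-4, -2, -4, -2, -4]
MOD     -> [-4, -2, -4, -2]
ADD     -> [-4, -2, -6]
ROT     -> [-2, -6, -4]
SWAP    -> [-2, -4, -6]
SWAP    -> [-2, -6, -4]
SUB     -> [-2, -2]
STORE 1 -> [-2]
STORE 1 -> []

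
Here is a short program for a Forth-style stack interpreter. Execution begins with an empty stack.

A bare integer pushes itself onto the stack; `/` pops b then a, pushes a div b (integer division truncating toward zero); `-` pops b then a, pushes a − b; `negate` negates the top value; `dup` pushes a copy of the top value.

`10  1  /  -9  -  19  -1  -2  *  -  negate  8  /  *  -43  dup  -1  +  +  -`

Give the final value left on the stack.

49

10      10
1       10 1
/       10
-9      10 -9
-       19
19      19 19
-1      19 19 -1
-2      19 19 -1 -2
*       19 19 2
-       19 17
negate  19 -17
8       19 -17 8
/       19 -2
*       -38
-43     -38 -43
dup     -38 -43 -43
-1      -38 -43 -43 -1
+       -38 -43 -44
+       -38 -87
-       49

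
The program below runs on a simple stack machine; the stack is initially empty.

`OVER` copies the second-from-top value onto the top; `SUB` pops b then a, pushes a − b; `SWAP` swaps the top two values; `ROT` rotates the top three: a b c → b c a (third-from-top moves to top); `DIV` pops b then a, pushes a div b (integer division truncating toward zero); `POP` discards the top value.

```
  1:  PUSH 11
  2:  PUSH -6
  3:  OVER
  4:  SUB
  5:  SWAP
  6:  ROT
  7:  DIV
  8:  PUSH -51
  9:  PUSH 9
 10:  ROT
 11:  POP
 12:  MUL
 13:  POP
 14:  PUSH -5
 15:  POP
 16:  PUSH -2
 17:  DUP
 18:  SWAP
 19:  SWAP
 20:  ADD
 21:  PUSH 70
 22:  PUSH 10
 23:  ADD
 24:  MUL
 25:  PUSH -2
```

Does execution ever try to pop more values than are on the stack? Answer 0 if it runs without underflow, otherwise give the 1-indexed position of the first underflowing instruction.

6

PUSH 11 -> 11
PUSH -6 -> 11 -6
OVER    -> 11 -6 11
SUB     -> 11 -17
SWAP    -> -17 11
ROT  — needs 3 operands, stack has 2 → underflow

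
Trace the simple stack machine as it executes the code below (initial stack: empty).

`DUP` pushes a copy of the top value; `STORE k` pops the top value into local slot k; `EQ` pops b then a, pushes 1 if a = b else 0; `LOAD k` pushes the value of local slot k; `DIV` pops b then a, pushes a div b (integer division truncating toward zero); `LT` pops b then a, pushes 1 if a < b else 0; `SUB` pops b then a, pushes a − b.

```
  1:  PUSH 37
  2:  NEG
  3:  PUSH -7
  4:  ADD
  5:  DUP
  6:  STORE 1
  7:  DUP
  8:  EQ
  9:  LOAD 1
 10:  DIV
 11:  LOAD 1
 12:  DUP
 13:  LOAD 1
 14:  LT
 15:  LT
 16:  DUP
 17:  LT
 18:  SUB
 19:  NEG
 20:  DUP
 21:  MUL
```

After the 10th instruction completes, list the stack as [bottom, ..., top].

PUSH 37 : [37]
NEG     : [-37]
PUSH -7 : [-37, -7]
ADD     : [-44]
DUP     : [-44, -44]
STORE 1 : [-44]
DUP     : [-44, -44]
EQ      : [1]
LOAD 1  : [1, -44]
DIV     : [0]

[0]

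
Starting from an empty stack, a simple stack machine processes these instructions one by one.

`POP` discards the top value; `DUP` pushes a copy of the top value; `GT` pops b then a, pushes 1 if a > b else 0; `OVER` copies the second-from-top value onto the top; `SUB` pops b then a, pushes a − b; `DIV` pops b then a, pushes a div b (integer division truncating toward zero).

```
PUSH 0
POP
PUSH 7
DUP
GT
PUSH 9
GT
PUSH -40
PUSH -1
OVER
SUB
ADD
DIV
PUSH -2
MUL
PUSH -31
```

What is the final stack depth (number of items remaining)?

2

PUSH 0   -> [0]
POP      -> []
PUSH 7   -> [7]
DUP      -> [7, 7]
GT       -> [0]
PUSH 9   -> [0, 9]
GT       -> [0]
PUSH -40 -> [0, -40]
PUSH -1  -> [0, -40, -1]
OVER     -> [0, -40, -1, -40]
SUB      -> [0, -40, 39]
ADD      -> [0, -1]
DIV      -> [0]
PUSH -2  -> [0, -2]
MUL      -> [0]
PUSH -31 -> [0, -31]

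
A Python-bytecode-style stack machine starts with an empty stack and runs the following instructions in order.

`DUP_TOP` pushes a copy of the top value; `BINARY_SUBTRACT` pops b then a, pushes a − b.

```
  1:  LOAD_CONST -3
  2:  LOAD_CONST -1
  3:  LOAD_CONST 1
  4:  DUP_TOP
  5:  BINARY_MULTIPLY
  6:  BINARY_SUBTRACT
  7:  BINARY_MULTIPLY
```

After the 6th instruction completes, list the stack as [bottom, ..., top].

LOAD_CONST -3   → [-3]
LOAD_CONST -1   → [-3, -1]
LOAD_CONST 1    → [-3, -1, 1]
DUP_TOP         → [-3, -1, 1, 1]
BINARY_MULTIPLY → [-3, -1, 1]
BINARY_SUBTRACT → [-3, -2]

[-3, -2]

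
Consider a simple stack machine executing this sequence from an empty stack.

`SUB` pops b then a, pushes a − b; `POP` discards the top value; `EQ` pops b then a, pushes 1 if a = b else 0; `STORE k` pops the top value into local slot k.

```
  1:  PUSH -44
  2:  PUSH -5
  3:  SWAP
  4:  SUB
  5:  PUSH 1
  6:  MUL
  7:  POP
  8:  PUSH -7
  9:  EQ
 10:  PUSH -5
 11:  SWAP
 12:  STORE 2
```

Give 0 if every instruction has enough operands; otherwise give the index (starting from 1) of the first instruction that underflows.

PUSH -44  -44
PUSH -5   -44 -5
SWAP      -5 -44
SUB       39
PUSH 1    39 1
MUL       39
POP       (empty)
PUSH -7   -7
EQ  — needs 2 operands, stack has 1 → underflow

9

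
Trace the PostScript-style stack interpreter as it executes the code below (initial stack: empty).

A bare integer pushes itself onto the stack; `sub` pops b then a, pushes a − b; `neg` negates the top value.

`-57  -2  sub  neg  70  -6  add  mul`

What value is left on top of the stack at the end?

3520

-57 : -57
-2  : -57 -2
sub : -55
neg : 55
70  : 55 70
-6  : 55 70 -6
add : 55 64
mul : 3520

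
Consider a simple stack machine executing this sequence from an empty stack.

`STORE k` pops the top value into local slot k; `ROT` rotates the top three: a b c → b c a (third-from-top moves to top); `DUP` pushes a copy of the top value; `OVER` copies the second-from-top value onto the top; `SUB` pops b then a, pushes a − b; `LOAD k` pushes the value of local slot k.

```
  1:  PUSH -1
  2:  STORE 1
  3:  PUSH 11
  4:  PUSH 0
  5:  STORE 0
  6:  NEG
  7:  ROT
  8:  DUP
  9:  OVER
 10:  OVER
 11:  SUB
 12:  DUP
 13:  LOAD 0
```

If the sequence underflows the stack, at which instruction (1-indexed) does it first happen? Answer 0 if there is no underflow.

7

PUSH -1 -> -1
STORE 1 -> (empty)
PUSH 11 -> 11
PUSH 0  -> 11 0
STORE 0 -> 11
NEG     -> -11
ROT  — needs 3 operands, stack has 1 → underflow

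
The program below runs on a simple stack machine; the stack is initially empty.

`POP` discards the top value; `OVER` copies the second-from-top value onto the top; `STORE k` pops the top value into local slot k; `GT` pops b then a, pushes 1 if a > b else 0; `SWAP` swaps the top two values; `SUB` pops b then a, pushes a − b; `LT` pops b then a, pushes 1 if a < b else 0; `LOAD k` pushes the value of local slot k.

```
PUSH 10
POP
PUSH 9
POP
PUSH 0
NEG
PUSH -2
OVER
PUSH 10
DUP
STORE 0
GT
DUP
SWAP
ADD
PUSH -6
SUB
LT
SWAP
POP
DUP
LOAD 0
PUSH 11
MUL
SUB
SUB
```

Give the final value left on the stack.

PUSH 10  [10]
POP      []
PUSH 9   [9]
POP      []
PUSH 0   [0]
NEG      [0]
PUSH -2  [0, -2]
OVER     [0, -2, 0]
PUSH 10  [0, -2, 0, 10]
DUP      [0, -2, 0, 10, 10]
STORE 0  [0, -2, 0, 10]
GT       [0, -2, 0]
DUP      [0, -2, 0, 0]
SWAP     [0, -2, 0, 0]
ADD      [0, -2, 0]
PUSH -6  [0, -2, 0, -6]
SUB      [0, -2, 6]
LT       [0, 1]
SWAP     [1, 0]
POP      [1]
DUP      [1, 1]
LOAD 0   [1, 1, 10]
PUSH 11  [1, 1, 10, 11]
MUL      [1, 1, 110]
SUB      [1, -109]
SUB      [110]

110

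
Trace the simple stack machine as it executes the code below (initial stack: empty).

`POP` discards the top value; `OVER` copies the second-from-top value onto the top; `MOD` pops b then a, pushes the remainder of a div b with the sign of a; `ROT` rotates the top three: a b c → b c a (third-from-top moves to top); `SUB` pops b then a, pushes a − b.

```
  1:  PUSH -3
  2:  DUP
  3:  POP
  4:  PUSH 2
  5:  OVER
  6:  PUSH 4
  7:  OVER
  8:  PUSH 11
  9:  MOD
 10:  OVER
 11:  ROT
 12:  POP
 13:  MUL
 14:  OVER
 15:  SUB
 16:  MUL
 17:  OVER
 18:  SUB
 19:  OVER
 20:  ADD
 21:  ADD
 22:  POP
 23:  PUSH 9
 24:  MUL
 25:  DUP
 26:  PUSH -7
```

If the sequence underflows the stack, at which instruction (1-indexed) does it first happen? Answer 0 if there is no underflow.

0

PUSH -3 : -3
DUP     : -3 -3
POP     : -3
PUSH 2  : -3 2
OVER    : -3 2 -3
PUSH 4  : -3 2 -3 4
OVER    : -3 2 -3 4 -3
PUSH 11 : -3 2 -3 4 -3 11
MOD     : -3 2 -3 4 -3
OVER    : -3 2 -3 4 -3 4
ROT     : -3 2 -3 -3 4 4
POP     : -3 2 -3 -3 4
MUL     : -3 2 -3 -12
OVER    : -3 2 -3 -12 -3
SUB     : -3 2 -3 -9
MUL     : -3 2 27
OVER    : -3 2 27 2
SUB     : -3 2 25
OVER    : -3 2 25 2
ADD     : -3 2 27
ADD     : -3 29
POP     : -3
PUSH 9  : -3 9
MUL     : -27
DUP     : -27 -27
PUSH -7 : -27 -27 -7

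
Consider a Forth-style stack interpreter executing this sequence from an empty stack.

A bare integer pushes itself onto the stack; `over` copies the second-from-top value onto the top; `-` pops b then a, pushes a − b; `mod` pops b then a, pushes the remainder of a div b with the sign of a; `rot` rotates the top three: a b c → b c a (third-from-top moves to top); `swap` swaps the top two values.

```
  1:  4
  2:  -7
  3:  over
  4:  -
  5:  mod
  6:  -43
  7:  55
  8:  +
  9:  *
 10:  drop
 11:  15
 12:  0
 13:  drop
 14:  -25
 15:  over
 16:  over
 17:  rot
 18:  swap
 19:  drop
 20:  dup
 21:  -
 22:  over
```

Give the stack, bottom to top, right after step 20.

[15, 15, -25, -25]

4    → [4]
-7   → [4, -7]
over → [4, -7, 4]
-    → [4, -11]
mod  → [4]
-43  → [4, -43]
55   → [4, -43, 55]
+    → [4, 12]
*    → [48]
drop → []
15   → [15]
0    → [15, 0]
drop → [15]
-25  → [15, -25]
over → [15, -25, 15]
over → [15, -25, 15, -25]
rot  → [15, 15, -25, -25]
swap → [15, 15, -25, -25]
drop → [15, 15, -25]
dup  → [15, 15, -25, -25]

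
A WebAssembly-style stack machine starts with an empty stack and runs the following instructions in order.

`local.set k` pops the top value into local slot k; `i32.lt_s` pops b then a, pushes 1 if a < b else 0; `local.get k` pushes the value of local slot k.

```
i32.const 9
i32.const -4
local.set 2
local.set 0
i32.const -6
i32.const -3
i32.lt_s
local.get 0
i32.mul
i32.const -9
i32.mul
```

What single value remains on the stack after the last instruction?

i32.const 9   9
i32.const -4  9 -4
local.set 2   9
local.set 0   (empty)
i32.const -6  -6
i32.const -3  -6 -3
i32.lt_s      1
local.get 0   1 9
i32.mul       9
i32.const -9  9 -9
i32.mul       -81

-81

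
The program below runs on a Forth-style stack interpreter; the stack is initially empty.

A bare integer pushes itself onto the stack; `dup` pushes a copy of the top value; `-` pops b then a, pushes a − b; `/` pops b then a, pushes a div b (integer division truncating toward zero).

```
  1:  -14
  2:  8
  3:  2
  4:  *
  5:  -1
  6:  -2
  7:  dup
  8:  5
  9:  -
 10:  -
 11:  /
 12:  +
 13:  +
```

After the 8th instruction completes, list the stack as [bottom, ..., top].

[-14, 16, -1, -2, -2, 5]

-14 : [-14]
8   : [-14, 8]
2   : [-14, 8, 2]
*   : [-14, 16]
-1  : [-14, 16, -1]
-2  : [-14, 16, -1, -2]
dup : [-14, 16, -1, -2, -2]
5   : [-14, 16, -1, -2, -2, 5]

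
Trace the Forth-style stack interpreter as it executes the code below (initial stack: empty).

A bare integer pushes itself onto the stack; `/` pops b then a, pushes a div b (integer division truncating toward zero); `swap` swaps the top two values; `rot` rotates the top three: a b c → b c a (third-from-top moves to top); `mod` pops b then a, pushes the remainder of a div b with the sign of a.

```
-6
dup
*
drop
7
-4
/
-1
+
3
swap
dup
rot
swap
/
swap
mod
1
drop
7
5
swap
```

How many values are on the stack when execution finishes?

3

-6    -6
dup   -6 -6
*     36
drop  (empty)
7     7
-4    7 -4
/     -1
-1    -1 -1
+     -2
3     -2 3
swap  3 -2
dup   3 -2 -2
rot   -2 -2 3
swap  -2 3 -2
/     -2 -1
swap  -1 -2
mod   -1
1     -1 1
drop  -1
7     -1 7
5     -1 7 5
swap  -1 5 7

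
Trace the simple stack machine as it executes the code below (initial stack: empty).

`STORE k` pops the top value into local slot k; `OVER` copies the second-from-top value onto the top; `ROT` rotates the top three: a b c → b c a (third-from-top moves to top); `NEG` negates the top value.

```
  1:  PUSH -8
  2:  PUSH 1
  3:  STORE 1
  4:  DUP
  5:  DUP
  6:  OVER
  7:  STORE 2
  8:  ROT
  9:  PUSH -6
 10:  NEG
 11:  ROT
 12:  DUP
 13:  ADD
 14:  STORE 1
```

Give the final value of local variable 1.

-16

PUSH -8  [-8]
PUSH 1   [-8, 1]
STORE 1  [-8]
DUP      [-8, -8]
DUP      [-8, -8, -8]
OVER     [-8, -8, -8, -8]
STORE 2  [-8, -8, -8]
ROT      [-8, -8, -8]
PUSH -6  [-8, -8, -8, -6]
NEG      [-8, -8, -8, 6]
ROT      [-8, -8, 6, -8]
DUP      [-8, -8, 6, -8, -8]
ADD      [-8, -8, 6, -16]
STORE 1  [-8, -8, 6]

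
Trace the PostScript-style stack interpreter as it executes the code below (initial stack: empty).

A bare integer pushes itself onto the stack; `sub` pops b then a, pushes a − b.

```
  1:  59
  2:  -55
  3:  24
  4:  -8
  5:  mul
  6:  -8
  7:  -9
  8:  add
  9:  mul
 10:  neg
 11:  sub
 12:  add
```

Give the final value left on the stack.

3268

59   59
-55  59 -55
24   59 -55 24
-8   59 -55 24 -8
mul  59 -55 -192
-8   59 -55 -192 -8
-9   59 -55 -192 -8 -9
add  59 -55 -192 -17
mul  59 -55 3264
neg  59 -55 -3264
sub  59 3209
add  3268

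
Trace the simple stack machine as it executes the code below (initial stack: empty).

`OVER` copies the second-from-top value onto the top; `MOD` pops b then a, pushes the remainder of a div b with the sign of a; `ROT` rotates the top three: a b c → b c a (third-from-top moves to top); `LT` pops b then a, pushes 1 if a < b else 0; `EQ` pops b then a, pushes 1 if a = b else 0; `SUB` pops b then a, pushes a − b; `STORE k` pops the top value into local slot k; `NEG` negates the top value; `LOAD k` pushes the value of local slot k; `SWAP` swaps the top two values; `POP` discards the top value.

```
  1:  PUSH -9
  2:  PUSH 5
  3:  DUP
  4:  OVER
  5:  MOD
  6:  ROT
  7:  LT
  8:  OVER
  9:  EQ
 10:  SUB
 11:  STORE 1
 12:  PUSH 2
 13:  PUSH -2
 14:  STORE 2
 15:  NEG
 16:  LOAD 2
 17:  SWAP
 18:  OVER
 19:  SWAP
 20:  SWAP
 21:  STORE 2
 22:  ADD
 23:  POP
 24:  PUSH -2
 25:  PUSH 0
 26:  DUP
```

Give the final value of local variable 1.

PUSH -9 → -9
PUSH 5  → -9 5
DUP     → -9 5 5
OVER    → -9 5 5 5
MOD     → -9 5 0
ROT     → 5 0 -9
LT      → 5 0
OVER    → 5 0 5
EQ      → 5 0
SUB     → 5
STORE 1 → (empty)
PUSH 2  → 2
PUSH -2 → 2 -2
STORE 2 → 2
NEG     → -2
LOAD 2  → -2 -2
SWAP    → -2 -2
OVER    → -2 -2 -2
SWAP    → -2 -2 -2
SWAP    → -2 -2 -2
STORE 2 → -2 -2
ADD     → -4
POP     → (empty)
PUSH -2 → -2
PUSH 0  → -2 0
DUP     → -2 0 0

5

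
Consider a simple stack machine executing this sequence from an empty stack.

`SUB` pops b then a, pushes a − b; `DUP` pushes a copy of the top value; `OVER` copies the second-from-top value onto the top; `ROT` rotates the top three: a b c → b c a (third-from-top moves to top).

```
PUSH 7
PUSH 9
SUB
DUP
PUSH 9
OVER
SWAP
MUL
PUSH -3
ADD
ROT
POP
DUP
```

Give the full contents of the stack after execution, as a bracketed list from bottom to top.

PUSH 7  : 7
PUSH 9  : 7 9
SUB     : -2
DUP     : -2 -2
PUSH 9  : -2 -2 9
OVER    : -2 -2 9 -2
SWAP    : -2 -2 -2 9
MUL     : -2 -2 -18
PUSH -3 : -2 -2 -18 -3
ADD     : -2 -2 -21
ROT     : -2 -21 -2
POP     : -2 -21
DUP     : -2 -21 -21

[-2, -21, -21]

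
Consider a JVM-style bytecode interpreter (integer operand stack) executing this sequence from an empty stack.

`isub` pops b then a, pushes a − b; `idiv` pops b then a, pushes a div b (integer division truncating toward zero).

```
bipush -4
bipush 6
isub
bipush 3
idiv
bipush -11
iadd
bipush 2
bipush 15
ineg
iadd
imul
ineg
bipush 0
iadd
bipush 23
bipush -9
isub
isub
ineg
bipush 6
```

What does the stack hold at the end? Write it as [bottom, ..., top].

[214, 6]

bipush -4  : [-4]
bipush 6   : [-4, 6]
isub       : [-10]
bipush 3   : [-10, 3]
idiv       : [-3]
bipush -11 : [-3, -11]
iadd       : [-14]
bipush 2   : [-14, 2]
bipush 15  : [-14, 2, 15]
ineg       : [-14, 2, -15]
iadd       : [-14, -13]
imul       : [182]
ineg       : [-182]
bipush 0   : [-182, 0]
iadd       : [-182]
bipush 23  : [-182, 23]
bipush -9  : [-182, 23, -9]
isub       : [-182, 32]
isub       : [-214]
ineg       : [214]
bipush 6   : [214, 6]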